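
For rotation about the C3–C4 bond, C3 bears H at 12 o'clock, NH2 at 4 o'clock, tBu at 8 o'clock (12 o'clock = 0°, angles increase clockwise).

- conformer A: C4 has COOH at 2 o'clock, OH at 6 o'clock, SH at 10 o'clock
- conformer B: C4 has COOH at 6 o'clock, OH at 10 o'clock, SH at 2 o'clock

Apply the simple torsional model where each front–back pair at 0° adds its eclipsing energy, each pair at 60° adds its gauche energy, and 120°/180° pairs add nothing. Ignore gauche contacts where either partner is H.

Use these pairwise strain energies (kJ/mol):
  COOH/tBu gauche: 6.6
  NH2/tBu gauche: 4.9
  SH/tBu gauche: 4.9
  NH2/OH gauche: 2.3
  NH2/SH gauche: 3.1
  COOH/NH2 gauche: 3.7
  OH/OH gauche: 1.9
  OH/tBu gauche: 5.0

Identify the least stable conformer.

B

A (staggered): NH2(120°)/COOH(60°) gauche 3.7; NH2(120°)/OH(180°) gauche 2.3; tBu(240°)/OH(180°) gauche 5.0; tBu(240°)/SH(300°) gauche 4.9 → 15.9 kJ/mol.
B (staggered): NH2(120°)/COOH(180°) gauche 3.7; NH2(120°)/SH(60°) gauche 3.1; tBu(240°)/COOH(180°) gauche 6.6; tBu(240°)/OH(300°) gauche 5.0 → 18.4 kJ/mol.
B has the highest total (18.4 kJ/mol).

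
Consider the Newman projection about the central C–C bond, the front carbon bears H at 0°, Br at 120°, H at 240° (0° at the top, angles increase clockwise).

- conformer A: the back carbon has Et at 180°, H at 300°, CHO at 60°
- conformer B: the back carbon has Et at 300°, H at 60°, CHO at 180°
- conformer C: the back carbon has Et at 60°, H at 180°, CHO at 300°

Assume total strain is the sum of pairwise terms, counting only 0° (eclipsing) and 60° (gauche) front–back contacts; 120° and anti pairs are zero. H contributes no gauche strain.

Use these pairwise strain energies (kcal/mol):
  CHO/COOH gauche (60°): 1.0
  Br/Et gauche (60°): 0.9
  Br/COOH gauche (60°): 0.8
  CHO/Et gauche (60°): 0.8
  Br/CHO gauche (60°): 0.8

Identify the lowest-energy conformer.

A is staggered. Br at 120° is gauche with Et at 180° (0.9); Br at 120° is gauche with CHO at 60° (0.8). Total 1.7 kcal/mol.
B is staggered. Br at 120° is gauche with CHO at 180° (0.8). Total 0.8 kcal/mol.
C is staggered. Br at 120° is gauche with Et at 60° (0.9). Total 0.9 kcal/mol.
B has the lowest total (0.8 kcal/mol).

B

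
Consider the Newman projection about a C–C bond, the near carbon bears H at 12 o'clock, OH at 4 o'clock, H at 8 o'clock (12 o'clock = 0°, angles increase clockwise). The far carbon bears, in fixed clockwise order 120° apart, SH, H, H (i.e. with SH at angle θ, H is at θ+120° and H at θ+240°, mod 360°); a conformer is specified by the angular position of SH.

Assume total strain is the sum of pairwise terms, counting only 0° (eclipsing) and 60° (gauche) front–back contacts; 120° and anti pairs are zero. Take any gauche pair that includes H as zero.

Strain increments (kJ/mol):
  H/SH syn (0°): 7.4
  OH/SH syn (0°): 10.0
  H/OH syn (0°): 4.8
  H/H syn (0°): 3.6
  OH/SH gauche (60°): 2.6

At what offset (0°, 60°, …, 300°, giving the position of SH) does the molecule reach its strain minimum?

300°

SH at 0° (eclipsed): H–SH eclipsed, OH–H eclipsed, H–H eclipsed; 7.4 + 4.8 + 3.6 = 15.8 kJ/mol.
SH at 60° (staggered): OH–SH gauche; 2.6 = 2.6 kJ/mol.
SH at 120° (eclipsed): H–H eclipsed, OH–SH eclipsed, H–H eclipsed; 3.6 + 10.0 + 3.6 = 17.2 kJ/mol.
SH at 180° (staggered): OH–SH gauche; 2.6 = 2.6 kJ/mol.
SH at 240° (eclipsed): H–H eclipsed, OH–H eclipsed, H–SH eclipsed; 3.6 + 4.8 + 7.4 = 15.8 kJ/mol.
SH at 300° (staggered): no non-H gauche contacts → 0.0 kJ/mol.
The minimum (0.0 kJ/mol) occurs with SH at 300°.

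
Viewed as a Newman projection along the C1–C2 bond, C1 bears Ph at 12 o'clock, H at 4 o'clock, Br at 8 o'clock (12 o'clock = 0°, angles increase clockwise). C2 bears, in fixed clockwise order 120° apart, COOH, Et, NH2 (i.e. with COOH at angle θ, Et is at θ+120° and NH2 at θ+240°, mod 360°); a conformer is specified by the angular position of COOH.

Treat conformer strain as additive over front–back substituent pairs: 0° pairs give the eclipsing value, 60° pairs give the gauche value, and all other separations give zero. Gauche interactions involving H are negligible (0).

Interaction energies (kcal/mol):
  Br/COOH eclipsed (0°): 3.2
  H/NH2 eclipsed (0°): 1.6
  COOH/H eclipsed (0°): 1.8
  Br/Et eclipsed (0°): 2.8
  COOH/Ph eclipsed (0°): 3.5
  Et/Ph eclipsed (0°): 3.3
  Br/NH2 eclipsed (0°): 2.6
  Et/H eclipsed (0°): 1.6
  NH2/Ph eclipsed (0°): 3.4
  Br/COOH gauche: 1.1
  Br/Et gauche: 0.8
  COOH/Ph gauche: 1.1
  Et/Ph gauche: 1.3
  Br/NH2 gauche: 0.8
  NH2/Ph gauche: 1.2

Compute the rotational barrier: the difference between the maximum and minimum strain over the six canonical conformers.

COOH at 0° (eclipsed): Ph–COOH eclipsed, H–Et eclipsed, Br–NH2 eclipsed; 3.5 + 1.6 + 2.6 = 7.7 kcal/mol.
COOH at 60° (staggered): Ph–COOH gauche, Ph–NH2 gauche, Br–Et gauche, Br–NH2 gauche; 1.1 + 1.2 + 0.8 + 0.8 = 3.9 kcal/mol.
COOH at 120° (eclipsed): Ph–NH2 eclipsed, H–COOH eclipsed, Br–Et eclipsed; 3.4 + 1.8 + 2.8 = 8.0 kcal/mol.
COOH at 180° (staggered): Ph–Et gauche, Ph–NH2 gauche, Br–COOH gauche, Br–Et gauche; 1.3 + 1.2 + 1.1 + 0.8 = 4.4 kcal/mol.
COOH at 240° (eclipsed): Ph–Et eclipsed, H–NH2 eclipsed, Br–COOH eclipsed; 3.3 + 1.6 + 3.2 = 8.1 kcal/mol.
COOH at 300° (staggered): Ph–COOH gauche, Ph–Et gauche, Br–COOH gauche, Br–NH2 gauche; 1.1 + 1.3 + 1.1 + 0.8 = 4.3 kcal/mol.
Max at 240° (8.1 kcal/mol), min at 60° (3.9 kcal/mol); barrier = 4.2 kcal/mol.

4.2 kcal/mol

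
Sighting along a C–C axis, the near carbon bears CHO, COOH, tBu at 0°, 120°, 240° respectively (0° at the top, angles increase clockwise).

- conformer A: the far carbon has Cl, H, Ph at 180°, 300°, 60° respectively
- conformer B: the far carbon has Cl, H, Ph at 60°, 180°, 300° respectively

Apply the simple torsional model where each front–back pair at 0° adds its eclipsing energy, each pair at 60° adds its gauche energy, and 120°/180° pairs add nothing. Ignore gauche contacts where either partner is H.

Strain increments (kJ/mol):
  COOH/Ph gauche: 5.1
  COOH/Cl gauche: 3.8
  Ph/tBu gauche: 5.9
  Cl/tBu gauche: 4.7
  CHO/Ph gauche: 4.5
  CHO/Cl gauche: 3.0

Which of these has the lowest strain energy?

B

A (staggered): CHO(0°)/Ph(60°) gauche 4.5; COOH(120°)/Cl(180°) gauche 3.8; COOH(120°)/Ph(60°) gauche 5.1; tBu(240°)/Cl(180°) gauche 4.7 → 18.1 kJ/mol.
B (staggered): CHO(0°)/Cl(60°) gauche 3.0; CHO(0°)/Ph(300°) gauche 4.5; COOH(120°)/Cl(60°) gauche 3.8; tBu(240°)/Ph(300°) gauche 5.9 → 17.2 kJ/mol.
B has the lowest total (17.2 kJ/mol).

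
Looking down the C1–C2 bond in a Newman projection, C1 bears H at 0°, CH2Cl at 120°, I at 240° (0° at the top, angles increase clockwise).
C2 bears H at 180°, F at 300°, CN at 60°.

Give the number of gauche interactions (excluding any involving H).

2

Non-H gauche pairs: CH2Cl(120°)/CN(60°); I(240°)/F(300°) — 2 interactions.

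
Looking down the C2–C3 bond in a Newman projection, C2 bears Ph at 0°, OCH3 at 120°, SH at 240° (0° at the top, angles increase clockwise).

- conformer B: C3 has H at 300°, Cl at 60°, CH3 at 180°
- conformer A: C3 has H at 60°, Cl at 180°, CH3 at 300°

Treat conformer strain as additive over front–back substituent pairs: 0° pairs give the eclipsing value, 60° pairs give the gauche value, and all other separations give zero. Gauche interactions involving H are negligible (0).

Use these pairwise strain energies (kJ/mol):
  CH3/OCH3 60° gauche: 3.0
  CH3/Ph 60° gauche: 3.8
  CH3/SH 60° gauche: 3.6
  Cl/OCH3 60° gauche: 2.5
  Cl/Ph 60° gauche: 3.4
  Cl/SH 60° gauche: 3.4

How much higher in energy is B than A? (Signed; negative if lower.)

B (staggered): Ph–Cl gauche, OCH3–Cl gauche, OCH3–CH3 gauche, SH–CH3 gauche; 3.4 + 2.5 + 3.0 + 3.6 = 12.5 kJ/mol.
A (staggered): Ph–CH3 gauche, OCH3–Cl gauche, SH–Cl gauche, SH–CH3 gauche; 3.8 + 2.5 + 3.4 + 3.6 = 13.3 kJ/mol.
E(B) − E(A) = 12.5 − 13.3 = -0.8 kJ/mol.

-0.8 kJ/mol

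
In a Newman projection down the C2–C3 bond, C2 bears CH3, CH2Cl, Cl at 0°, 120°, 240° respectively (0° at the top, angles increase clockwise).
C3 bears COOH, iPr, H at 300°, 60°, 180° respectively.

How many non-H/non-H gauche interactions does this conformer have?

Non-H gauche pairs: CH3(0°)/COOH(300°); CH3(0°)/iPr(60°); CH2Cl(120°)/iPr(60°); Cl(240°)/COOH(300°) — 4 interactions.

4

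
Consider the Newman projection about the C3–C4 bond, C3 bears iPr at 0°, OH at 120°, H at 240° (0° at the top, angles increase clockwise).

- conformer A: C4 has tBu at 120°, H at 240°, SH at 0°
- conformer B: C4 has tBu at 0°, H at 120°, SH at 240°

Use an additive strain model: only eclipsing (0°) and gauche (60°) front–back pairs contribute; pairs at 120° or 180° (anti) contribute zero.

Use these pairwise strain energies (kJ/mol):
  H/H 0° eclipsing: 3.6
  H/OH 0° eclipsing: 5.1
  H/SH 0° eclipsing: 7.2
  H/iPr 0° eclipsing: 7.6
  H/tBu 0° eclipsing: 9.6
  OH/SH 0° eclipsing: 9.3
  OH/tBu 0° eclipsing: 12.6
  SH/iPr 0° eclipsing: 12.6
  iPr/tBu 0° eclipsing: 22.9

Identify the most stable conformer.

A (eclipsed): iPr–SH eclipsed, OH–tBu eclipsed, H–H eclipsed; 12.6 + 12.6 + 3.6 = 28.8 kJ/mol.
B (eclipsed): iPr–tBu eclipsed, OH–H eclipsed, H–SH eclipsed; 22.9 + 5.1 + 7.2 = 35.2 kJ/mol.
A has the lowest total (28.8 kJ/mol).

A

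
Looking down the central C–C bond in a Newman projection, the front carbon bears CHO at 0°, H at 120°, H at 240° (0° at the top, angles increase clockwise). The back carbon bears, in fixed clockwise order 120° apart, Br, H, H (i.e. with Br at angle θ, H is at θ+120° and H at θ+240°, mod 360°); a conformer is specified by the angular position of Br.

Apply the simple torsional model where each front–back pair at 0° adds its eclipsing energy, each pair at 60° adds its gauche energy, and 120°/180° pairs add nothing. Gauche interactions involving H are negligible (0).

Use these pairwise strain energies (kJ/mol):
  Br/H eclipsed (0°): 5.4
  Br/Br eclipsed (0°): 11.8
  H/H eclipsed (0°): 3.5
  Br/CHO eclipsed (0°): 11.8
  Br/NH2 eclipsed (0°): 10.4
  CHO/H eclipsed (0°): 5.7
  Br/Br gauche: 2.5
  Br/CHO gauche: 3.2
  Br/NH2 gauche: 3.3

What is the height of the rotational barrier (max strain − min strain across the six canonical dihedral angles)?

Br at 0° (eclipsed): CHO(0°)/Br(0°) eclipsed 11.8; H(120°)/H(120°) eclipsed 3.5; H(240°)/H(240°) eclipsed 3.5 → 18.8 kJ/mol.
Br at 60° (staggered): CHO(0°)/Br(60°) gauche 3.2 → 3.2 kJ/mol.
Br at 120° (eclipsed): CHO(0°)/H(0°) eclipsed 5.7; H(120°)/Br(120°) eclipsed 5.4; H(240°)/H(240°) eclipsed 3.5 → 14.6 kJ/mol.
Br at 180° (staggered): no non-H gauche contacts → 0.0 kJ/mol.
Br at 240° (eclipsed): CHO(0°)/H(0°) eclipsed 5.7; H(120°)/H(120°) eclipsed 3.5; H(240°)/Br(240°) eclipsed 5.4 → 14.6 kJ/mol.
Br at 300° (staggered): CHO(0°)/Br(300°) gauche 3.2 → 3.2 kJ/mol.
Max at 0° (18.8 kJ/mol), min at 180° (0.0 kJ/mol); barrier = 18.8 kJ/mol.

18.8 kJ/mol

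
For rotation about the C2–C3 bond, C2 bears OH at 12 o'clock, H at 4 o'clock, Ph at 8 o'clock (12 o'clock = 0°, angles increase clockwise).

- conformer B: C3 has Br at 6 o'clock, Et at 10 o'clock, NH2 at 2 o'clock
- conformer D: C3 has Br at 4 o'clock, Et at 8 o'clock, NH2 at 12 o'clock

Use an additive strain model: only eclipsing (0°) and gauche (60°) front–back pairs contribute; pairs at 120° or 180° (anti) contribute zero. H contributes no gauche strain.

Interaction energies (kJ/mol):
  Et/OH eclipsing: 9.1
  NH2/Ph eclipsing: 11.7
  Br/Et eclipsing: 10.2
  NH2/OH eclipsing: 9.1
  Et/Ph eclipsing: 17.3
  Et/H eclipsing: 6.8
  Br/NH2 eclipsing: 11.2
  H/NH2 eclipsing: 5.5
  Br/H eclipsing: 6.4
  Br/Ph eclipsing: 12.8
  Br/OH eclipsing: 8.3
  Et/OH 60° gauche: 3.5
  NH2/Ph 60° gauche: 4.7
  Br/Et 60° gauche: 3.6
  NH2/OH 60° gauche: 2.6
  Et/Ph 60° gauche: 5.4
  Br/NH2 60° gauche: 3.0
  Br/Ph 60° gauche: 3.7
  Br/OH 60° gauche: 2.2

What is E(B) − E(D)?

-17.6 kJ/mol

B (staggered): OH(0°)/Et(300°) gauche 3.5; OH(0°)/NH2(60°) gauche 2.6; Ph(240°)/Br(180°) gauche 3.7; Ph(240°)/Et(300°) gauche 5.4 → 15.2 kJ/mol.
D (eclipsed): OH(0°)/NH2(0°) eclipsed 9.1; H(120°)/Br(120°) eclipsed 6.4; Ph(240°)/Et(240°) eclipsed 17.3 → 32.8 kJ/mol.
E(B) − E(D) = 15.2 − 32.8 = -17.6 kJ/mol.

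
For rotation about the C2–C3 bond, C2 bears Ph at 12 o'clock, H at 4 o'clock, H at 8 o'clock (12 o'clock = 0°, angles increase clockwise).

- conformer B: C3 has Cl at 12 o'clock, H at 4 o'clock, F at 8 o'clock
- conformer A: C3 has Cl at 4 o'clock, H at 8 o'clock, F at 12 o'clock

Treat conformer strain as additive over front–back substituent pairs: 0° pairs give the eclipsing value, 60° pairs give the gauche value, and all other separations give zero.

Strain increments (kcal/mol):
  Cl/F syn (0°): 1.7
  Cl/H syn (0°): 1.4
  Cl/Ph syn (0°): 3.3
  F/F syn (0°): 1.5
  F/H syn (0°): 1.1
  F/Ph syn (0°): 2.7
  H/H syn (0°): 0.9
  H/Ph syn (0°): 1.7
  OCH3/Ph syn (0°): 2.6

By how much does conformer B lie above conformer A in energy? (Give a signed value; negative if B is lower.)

B is eclipsed. Ph at 0° is eclipsed with Cl at 0° (3.3); H at 120° is eclipsed with H at 120° (0.9); H at 240° is eclipsed with F at 240° (1.1). Total 5.3 kcal/mol.
A is eclipsed. Ph at 0° is eclipsed with F at 0° (2.7); H at 120° is eclipsed with Cl at 120° (1.4); H at 240° is eclipsed with H at 240° (0.9). Total 5.0 kcal/mol.
E(B) − E(A) = 5.3 − 5.0 = +0.3 kcal/mol.

+0.3 kcal/mol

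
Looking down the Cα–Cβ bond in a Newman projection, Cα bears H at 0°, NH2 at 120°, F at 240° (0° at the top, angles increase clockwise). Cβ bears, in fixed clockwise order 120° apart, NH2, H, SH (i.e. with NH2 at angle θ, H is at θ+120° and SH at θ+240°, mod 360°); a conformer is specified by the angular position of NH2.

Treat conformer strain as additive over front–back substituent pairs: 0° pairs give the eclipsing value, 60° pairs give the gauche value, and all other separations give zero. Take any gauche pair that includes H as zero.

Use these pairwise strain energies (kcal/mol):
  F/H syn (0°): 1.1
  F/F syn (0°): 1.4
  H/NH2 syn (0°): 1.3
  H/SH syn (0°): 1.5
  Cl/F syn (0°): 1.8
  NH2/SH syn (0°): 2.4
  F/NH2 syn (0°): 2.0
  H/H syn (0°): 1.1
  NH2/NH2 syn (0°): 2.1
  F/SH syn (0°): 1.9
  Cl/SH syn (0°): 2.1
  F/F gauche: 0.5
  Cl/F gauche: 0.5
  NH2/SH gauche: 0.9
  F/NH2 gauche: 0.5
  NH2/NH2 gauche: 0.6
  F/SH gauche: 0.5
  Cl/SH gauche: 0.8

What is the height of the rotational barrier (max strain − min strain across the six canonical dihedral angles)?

NH2 at 0° (eclipsed): H–NH2 eclipsed, NH2–H eclipsed, F–SH eclipsed; 1.3 + 1.3 + 1.9 = 4.5 kcal/mol.
NH2 at 60° (staggered): NH2–NH2 gauche, F–SH gauche; 0.6 + 0.5 = 1.1 kcal/mol.
NH2 at 120° (eclipsed): H–SH eclipsed, NH2–NH2 eclipsed, F–H eclipsed; 1.5 + 2.1 + 1.1 = 4.7 kcal/mol.
NH2 at 180° (staggered): NH2–NH2 gauche, NH2–SH gauche, F–NH2 gauche; 0.6 + 0.9 + 0.5 = 2.0 kcal/mol.
NH2 at 240° (eclipsed): H–H eclipsed, NH2–SH eclipsed, F–NH2 eclipsed; 1.1 + 2.4 + 2.0 = 5.5 kcal/mol.
NH2 at 300° (staggered): NH2–SH gauche, F–NH2 gauche, F–SH gauche; 0.9 + 0.5 + 0.5 = 1.9 kcal/mol.
Max at 240° (5.5 kcal/mol), min at 60° (1.1 kcal/mol); barrier = 4.4 kcal/mol.

4.4 kcal/mol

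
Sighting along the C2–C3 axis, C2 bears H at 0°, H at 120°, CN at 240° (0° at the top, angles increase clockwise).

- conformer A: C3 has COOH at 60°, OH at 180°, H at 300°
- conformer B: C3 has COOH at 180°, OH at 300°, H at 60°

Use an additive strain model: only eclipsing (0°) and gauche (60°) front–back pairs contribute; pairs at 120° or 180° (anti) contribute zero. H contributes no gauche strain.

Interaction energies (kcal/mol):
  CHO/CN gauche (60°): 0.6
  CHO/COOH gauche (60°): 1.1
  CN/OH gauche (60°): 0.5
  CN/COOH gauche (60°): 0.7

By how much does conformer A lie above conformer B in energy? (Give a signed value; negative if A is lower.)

-0.7 kcal/mol

A (staggered): CN(240°)/OH(180°) gauche 0.5 → 0.5 kcal/mol.
B (staggered): CN(240°)/COOH(180°) gauche 0.7; CN(240°)/OH(300°) gauche 0.5 → 1.2 kcal/mol.
E(A) − E(B) = 0.5 − 1.2 = -0.7 kcal/mol.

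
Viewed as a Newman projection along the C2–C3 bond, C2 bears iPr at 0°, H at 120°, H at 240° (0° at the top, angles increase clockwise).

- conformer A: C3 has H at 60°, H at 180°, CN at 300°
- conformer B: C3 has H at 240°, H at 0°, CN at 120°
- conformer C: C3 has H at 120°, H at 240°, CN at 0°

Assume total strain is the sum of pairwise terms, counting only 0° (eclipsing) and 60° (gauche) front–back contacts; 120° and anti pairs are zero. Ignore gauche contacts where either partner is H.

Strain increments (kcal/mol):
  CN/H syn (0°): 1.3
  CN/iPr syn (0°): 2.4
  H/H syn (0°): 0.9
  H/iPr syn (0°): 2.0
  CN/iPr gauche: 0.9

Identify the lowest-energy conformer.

A

A (staggered): iPr–CN gauche; 0.9 = 0.9 kcal/mol.
B (eclipsed): iPr–H eclipsed, H–CN eclipsed, H–H eclipsed; 2.0 + 1.3 + 0.9 = 4.2 kcal/mol.
C (eclipsed): iPr–CN eclipsed, H–H eclipsed, H–H eclipsed; 2.4 + 0.9 + 0.9 = 4.2 kcal/mol.
A has the lowest total (0.9 kcal/mol).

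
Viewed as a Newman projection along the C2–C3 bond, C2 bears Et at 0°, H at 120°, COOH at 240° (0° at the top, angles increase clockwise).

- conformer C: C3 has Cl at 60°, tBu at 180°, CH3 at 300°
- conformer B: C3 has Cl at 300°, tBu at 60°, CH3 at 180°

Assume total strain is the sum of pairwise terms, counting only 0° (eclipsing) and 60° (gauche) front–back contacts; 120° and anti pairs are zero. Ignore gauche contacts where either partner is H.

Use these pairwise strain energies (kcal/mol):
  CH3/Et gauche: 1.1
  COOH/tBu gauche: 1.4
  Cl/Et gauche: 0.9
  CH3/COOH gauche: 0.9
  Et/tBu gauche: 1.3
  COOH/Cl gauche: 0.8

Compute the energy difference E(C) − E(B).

+0.4 kcal/mol

C (staggered): Et–Cl gauche, Et–CH3 gauche, COOH–tBu gauche, COOH–CH3 gauche; 0.9 + 1.1 + 1.4 + 0.9 = 4.3 kcal/mol.
B (staggered): Et–Cl gauche, Et–tBu gauche, COOH–Cl gauche, COOH–CH3 gauche; 0.9 + 1.3 + 0.8 + 0.9 = 3.9 kcal/mol.
E(C) − E(B) = 4.3 − 3.9 = +0.4 kcal/mol.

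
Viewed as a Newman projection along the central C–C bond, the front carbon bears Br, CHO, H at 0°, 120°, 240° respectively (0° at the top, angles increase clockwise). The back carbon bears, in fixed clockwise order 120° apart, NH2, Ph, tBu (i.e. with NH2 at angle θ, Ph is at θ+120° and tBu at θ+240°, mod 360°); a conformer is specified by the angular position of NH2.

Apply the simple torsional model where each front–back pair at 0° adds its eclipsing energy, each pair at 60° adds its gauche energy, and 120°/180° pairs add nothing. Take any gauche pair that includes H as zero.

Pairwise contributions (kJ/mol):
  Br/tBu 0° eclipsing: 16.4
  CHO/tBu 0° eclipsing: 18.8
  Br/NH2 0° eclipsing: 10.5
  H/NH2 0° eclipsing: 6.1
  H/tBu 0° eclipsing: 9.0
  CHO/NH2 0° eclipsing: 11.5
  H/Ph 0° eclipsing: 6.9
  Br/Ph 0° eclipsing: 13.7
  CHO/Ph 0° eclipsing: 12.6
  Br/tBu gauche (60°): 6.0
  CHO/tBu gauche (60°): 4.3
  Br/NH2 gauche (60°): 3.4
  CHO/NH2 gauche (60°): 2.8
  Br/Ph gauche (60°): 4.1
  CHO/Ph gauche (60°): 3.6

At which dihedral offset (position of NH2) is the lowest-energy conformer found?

NH2 at 0° is eclipsed. Br at 0° is eclipsed with NH2 at 0° (10.5); CHO at 120° is eclipsed with Ph at 120° (12.6); H at 240° is eclipsed with tBu at 240° (9.0). Total 32.1 kJ/mol.
NH2 at 60° is staggered. Br at 0° is gauche with NH2 at 60° (3.4); Br at 0° is gauche with tBu at 300° (6.0); CHO at 120° is gauche with NH2 at 60° (2.8); CHO at 120° is gauche with Ph at 180° (3.6). Total 15.8 kJ/mol.
NH2 at 120° is eclipsed. Br at 0° is eclipsed with tBu at 0° (16.4); CHO at 120° is eclipsed with NH2 at 120° (11.5); H at 240° is eclipsed with Ph at 240° (6.9). Total 34.8 kJ/mol.
NH2 at 180° is staggered. Br at 0° is gauche with Ph at 300° (4.1); Br at 0° is gauche with tBu at 60° (6.0); CHO at 120° is gauche with NH2 at 180° (2.8); CHO at 120° is gauche with tBu at 60° (4.3). Total 17.2 kJ/mol.
NH2 at 240° is eclipsed. Br at 0° is eclipsed with Ph at 0° (13.7); CHO at 120° is eclipsed with tBu at 120° (18.8); H at 240° is eclipsed with NH2 at 240° (6.1). Total 38.6 kJ/mol.
NH2 at 300° is staggered. Br at 0° is gauche with NH2 at 300° (3.4); Br at 0° is gauche with Ph at 60° (4.1); CHO at 120° is gauche with Ph at 60° (3.6); CHO at 120° is gauche with tBu at 180° (4.3). Total 15.4 kJ/mol.
The minimum (15.4 kJ/mol) occurs with NH2 at 300°.

300°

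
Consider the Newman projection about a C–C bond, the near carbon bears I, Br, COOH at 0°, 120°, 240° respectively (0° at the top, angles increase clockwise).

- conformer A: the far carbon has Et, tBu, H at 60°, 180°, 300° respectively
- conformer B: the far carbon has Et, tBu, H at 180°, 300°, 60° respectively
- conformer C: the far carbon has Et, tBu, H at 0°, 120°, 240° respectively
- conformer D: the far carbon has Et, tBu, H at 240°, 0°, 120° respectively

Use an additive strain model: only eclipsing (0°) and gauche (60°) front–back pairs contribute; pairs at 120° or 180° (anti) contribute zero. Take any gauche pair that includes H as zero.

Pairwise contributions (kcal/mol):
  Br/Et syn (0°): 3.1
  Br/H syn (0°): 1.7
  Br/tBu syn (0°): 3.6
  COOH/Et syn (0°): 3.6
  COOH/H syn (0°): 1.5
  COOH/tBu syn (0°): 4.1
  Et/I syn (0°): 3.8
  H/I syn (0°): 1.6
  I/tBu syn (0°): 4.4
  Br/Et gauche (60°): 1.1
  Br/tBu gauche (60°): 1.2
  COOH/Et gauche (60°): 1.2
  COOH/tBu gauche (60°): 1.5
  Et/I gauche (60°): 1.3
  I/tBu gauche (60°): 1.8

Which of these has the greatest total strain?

D

A (staggered): I(0°)/Et(60°) gauche 1.3; Br(120°)/Et(60°) gauche 1.1; Br(120°)/tBu(180°) gauche 1.2; COOH(240°)/tBu(180°) gauche 1.5 → 5.1 kcal/mol.
B (staggered): I(0°)/tBu(300°) gauche 1.8; Br(120°)/Et(180°) gauche 1.1; COOH(240°)/Et(180°) gauche 1.2; COOH(240°)/tBu(300°) gauche 1.5 → 5.6 kcal/mol.
C (eclipsed): I(0°)/Et(0°) eclipsed 3.8; Br(120°)/tBu(120°) eclipsed 3.6; COOH(240°)/H(240°) eclipsed 1.5 → 8.9 kcal/mol.
D (eclipsed): I(0°)/tBu(0°) eclipsed 4.4; Br(120°)/H(120°) eclipsed 1.7; COOH(240°)/Et(240°) eclipsed 3.6 → 9.7 kcal/mol.
D has the highest total (9.7 kcal/mol).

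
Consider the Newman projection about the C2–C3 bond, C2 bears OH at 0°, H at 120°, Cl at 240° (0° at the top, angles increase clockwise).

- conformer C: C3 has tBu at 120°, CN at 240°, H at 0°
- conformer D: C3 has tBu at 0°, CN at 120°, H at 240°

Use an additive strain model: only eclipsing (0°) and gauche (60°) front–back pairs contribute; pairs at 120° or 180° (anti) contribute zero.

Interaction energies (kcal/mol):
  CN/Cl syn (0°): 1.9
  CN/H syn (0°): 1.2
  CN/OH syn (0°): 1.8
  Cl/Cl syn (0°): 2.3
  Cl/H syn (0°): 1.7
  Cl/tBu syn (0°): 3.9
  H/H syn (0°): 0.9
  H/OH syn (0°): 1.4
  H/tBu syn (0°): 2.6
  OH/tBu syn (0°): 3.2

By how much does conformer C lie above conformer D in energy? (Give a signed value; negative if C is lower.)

-0.2 kcal/mol

C is eclipsed. OH at 0° is eclipsed with H at 0° (1.4); H at 120° is eclipsed with tBu at 120° (2.6); Cl at 240° is eclipsed with CN at 240° (1.9). Total 5.9 kcal/mol.
D is eclipsed. OH at 0° is eclipsed with tBu at 0° (3.2); H at 120° is eclipsed with CN at 120° (1.2); Cl at 240° is eclipsed with H at 240° (1.7). Total 6.1 kcal/mol.
E(C) − E(D) = 5.9 − 6.1 = -0.2 kcal/mol.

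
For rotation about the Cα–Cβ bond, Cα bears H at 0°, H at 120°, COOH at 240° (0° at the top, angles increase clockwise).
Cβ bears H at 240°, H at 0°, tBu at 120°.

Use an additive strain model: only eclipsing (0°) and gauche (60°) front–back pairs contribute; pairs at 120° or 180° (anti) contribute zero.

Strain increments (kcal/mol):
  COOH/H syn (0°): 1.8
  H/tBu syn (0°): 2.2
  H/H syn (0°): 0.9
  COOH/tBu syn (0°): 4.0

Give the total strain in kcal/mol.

4.9 kcal/mol

This conformer (eclipsed): H(0°)/H(0°) eclipsed 0.9; H(120°)/tBu(120°) eclipsed 2.2; COOH(240°)/H(240°) eclipsed 1.8 → 4.9 kcal/mol.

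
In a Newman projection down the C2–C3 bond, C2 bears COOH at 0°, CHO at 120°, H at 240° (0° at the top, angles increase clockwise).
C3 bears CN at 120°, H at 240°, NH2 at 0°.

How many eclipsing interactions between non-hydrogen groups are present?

2

Non-H eclipsing pairs: COOH(0°)/NH2(0°); CHO(120°)/CN(120°) — 2 interactions.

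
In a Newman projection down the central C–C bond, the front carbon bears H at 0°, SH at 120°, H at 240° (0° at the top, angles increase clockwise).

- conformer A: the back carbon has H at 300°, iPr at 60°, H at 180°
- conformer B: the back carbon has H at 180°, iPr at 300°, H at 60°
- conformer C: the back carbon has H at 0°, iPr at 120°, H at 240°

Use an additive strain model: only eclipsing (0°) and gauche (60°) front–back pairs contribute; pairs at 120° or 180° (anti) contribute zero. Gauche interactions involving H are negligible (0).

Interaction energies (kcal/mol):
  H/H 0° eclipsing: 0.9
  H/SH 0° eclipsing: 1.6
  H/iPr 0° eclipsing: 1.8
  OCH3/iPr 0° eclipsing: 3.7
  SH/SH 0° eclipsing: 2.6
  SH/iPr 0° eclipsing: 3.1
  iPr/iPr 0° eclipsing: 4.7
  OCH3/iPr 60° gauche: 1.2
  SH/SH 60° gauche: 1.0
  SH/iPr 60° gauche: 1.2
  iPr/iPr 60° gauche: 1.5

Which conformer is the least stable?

A (staggered): SH–iPr gauche; 1.2 = 1.2 kcal/mol.
B (staggered): no non-H gauche contacts → 0.0 kcal/mol.
C (eclipsed): H–H eclipsed, SH–iPr eclipsed, H–H eclipsed; 0.9 + 3.1 + 0.9 = 4.9 kcal/mol.
C has the highest total (4.9 kcal/mol).

C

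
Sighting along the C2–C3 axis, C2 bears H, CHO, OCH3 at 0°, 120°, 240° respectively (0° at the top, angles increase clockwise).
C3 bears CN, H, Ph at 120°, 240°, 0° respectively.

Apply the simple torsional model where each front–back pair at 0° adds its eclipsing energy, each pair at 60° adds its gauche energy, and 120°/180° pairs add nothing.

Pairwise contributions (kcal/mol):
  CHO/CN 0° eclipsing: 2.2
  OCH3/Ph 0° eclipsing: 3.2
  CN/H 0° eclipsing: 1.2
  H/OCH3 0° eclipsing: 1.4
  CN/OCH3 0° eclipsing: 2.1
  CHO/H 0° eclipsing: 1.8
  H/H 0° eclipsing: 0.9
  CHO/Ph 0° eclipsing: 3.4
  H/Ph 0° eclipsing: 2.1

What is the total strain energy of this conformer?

5.7 kcal/mol

This conformer is eclipsed. H at 0° is eclipsed with Ph at 0° (2.1); CHO at 120° is eclipsed with CN at 120° (2.2); OCH3 at 240° is eclipsed with H at 240° (1.4). Total 5.7 kcal/mol.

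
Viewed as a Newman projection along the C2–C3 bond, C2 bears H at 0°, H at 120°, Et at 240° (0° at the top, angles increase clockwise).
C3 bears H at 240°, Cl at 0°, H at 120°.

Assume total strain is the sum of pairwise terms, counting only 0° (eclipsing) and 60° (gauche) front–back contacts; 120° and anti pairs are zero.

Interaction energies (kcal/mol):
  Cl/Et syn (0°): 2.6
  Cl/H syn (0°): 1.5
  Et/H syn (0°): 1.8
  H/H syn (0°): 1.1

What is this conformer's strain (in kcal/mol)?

4.4 kcal/mol

This conformer (eclipsed): H(0°)/Cl(0°) eclipsed 1.5; H(120°)/H(120°) eclipsed 1.1; Et(240°)/H(240°) eclipsed 1.8 → 4.4 kcal/mol.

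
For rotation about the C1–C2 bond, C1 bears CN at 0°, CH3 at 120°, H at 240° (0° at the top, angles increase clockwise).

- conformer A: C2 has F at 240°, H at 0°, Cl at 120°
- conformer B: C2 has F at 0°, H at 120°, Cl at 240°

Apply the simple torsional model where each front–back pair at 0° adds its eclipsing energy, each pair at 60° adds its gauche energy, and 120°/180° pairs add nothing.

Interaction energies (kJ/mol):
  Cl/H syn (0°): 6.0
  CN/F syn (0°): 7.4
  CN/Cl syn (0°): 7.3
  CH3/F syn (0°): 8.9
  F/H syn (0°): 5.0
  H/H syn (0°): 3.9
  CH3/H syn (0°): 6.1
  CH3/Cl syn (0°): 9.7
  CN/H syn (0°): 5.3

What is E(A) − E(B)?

+0.5 kJ/mol

A (eclipsed): CN–H eclipsed, CH3–Cl eclipsed, H–F eclipsed; 5.3 + 9.7 + 5.0 = 20.0 kJ/mol.
B (eclipsed): CN–F eclipsed, CH3–H eclipsed, H–Cl eclipsed; 7.4 + 6.1 + 6.0 = 19.5 kJ/mol.
E(A) − E(B) = 20.0 − 19.5 = +0.5 kJ/mol.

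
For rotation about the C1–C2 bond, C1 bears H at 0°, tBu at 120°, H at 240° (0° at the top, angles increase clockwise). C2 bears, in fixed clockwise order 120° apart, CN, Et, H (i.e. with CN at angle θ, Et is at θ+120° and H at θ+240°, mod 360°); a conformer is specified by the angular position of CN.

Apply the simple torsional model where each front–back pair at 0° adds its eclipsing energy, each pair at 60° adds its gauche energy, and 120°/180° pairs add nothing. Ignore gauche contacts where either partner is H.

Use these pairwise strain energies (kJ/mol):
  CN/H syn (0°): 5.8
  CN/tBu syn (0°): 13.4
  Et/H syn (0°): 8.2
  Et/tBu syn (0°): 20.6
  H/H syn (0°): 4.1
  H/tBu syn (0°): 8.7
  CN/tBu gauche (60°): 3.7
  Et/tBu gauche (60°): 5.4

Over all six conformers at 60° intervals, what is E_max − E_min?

26.8 kJ/mol

CN at 0° (eclipsed): H(0°)/CN(0°) eclipsed 5.8; tBu(120°)/Et(120°) eclipsed 20.6; H(240°)/H(240°) eclipsed 4.1 → 30.5 kJ/mol.
CN at 60° (staggered): tBu(120°)/CN(60°) gauche 3.7; tBu(120°)/Et(180°) gauche 5.4 → 9.1 kJ/mol.
CN at 120° (eclipsed): H(0°)/H(0°) eclipsed 4.1; tBu(120°)/CN(120°) eclipsed 13.4; H(240°)/Et(240°) eclipsed 8.2 → 25.7 kJ/mol.
CN at 180° (staggered): tBu(120°)/CN(180°) gauche 3.7 → 3.7 kJ/mol.
CN at 240° (eclipsed): H(0°)/Et(0°) eclipsed 8.2; tBu(120°)/H(120°) eclipsed 8.7; H(240°)/CN(240°) eclipsed 5.8 → 22.7 kJ/mol.
CN at 300° (staggered): tBu(120°)/Et(60°) gauche 5.4 → 5.4 kJ/mol.
Max at 0° (30.5 kJ/mol), min at 180° (3.7 kJ/mol); barrier = 26.8 kJ/mol.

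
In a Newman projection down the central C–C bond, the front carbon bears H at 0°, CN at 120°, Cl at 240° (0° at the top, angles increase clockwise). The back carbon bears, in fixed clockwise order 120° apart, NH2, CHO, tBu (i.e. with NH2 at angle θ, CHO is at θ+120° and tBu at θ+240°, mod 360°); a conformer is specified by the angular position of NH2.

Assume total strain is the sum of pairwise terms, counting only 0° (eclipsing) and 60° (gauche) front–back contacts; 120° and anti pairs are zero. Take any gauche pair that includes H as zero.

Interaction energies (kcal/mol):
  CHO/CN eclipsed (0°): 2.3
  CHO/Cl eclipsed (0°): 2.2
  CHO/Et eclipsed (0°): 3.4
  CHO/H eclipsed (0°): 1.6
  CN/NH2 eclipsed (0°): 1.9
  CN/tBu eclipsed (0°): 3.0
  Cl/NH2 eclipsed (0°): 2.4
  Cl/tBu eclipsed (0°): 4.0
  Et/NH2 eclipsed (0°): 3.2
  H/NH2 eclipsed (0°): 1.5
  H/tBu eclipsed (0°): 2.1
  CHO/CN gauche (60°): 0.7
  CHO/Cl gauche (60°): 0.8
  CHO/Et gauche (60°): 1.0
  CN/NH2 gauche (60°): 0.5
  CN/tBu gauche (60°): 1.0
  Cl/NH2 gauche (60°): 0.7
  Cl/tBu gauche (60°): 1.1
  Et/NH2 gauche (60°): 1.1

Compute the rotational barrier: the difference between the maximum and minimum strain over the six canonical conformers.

4.8 kcal/mol

NH2 at 0° is eclipsed. H at 0° is eclipsed with NH2 at 0° (1.5); CN at 120° is eclipsed with CHO at 120° (2.3); Cl at 240° is eclipsed with tBu at 240° (4.0). Total 7.8 kcal/mol.
NH2 at 60° is staggered. CN at 120° is gauche with NH2 at 60° (0.5); CN at 120° is gauche with CHO at 180° (0.7); Cl at 240° is gauche with CHO at 180° (0.8); Cl at 240° is gauche with tBu at 300° (1.1). Total 3.1 kcal/mol.
NH2 at 120° is eclipsed. H at 0° is eclipsed with tBu at 0° (2.1); CN at 120° is eclipsed with NH2 at 120° (1.9); Cl at 240° is eclipsed with CHO at 240° (2.2). Total 6.2 kcal/mol.
NH2 at 180° is staggered. CN at 120° is gauche with NH2 at 180° (0.5); CN at 120° is gauche with tBu at 60° (1.0); Cl at 240° is gauche with NH2 at 180° (0.7); Cl at 240° is gauche with CHO at 300° (0.8). Total 3.0 kcal/mol.
NH2 at 240° is eclipsed. H at 0° is eclipsed with CHO at 0° (1.6); CN at 120° is eclipsed with tBu at 120° (3.0); Cl at 240° is eclipsed with NH2 at 240° (2.4). Total 7.0 kcal/mol.
NH2 at 300° is staggered. CN at 120° is gauche with CHO at 60° (0.7); CN at 120° is gauche with tBu at 180° (1.0); Cl at 240° is gauche with NH2 at 300° (0.7); Cl at 240° is gauche with tBu at 180° (1.1). Total 3.5 kcal/mol.
Max at 0° (7.8 kcal/mol), min at 180° (3.0 kcal/mol); barrier = 4.8 kcal/mol.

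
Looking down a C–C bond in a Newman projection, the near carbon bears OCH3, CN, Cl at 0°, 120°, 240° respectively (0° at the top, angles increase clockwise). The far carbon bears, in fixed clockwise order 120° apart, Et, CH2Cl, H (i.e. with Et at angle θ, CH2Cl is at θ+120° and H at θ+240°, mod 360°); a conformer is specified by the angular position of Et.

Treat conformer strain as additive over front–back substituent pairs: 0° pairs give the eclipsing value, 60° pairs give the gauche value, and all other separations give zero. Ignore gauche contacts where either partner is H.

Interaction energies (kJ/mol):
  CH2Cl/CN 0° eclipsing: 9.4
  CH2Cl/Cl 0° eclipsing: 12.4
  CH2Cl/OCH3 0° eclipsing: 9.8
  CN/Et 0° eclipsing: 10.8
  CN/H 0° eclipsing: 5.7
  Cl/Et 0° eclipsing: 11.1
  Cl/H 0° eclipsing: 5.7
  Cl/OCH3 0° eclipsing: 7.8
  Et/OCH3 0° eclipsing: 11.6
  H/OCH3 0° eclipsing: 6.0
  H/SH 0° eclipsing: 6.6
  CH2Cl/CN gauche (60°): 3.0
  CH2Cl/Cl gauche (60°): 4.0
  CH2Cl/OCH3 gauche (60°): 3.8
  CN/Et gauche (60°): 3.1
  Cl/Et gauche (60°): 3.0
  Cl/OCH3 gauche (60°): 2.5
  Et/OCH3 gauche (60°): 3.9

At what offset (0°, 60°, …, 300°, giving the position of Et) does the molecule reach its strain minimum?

300°

Et at 0° is eclipsed. OCH3 at 0° is eclipsed with Et at 0° (11.6); CN at 120° is eclipsed with CH2Cl at 120° (9.4); Cl at 240° is eclipsed with H at 240° (5.7). Total 26.7 kJ/mol.
Et at 60° is staggered. OCH3 at 0° is gauche with Et at 60° (3.9); CN at 120° is gauche with Et at 60° (3.1); CN at 120° is gauche with CH2Cl at 180° (3.0); Cl at 240° is gauche with CH2Cl at 180° (4.0). Total 14.0 kJ/mol.
Et at 120° is eclipsed. OCH3 at 0° is eclipsed with H at 0° (6.0); CN at 120° is eclipsed with Et at 120° (10.8); Cl at 240° is eclipsed with CH2Cl at 240° (12.4). Total 29.2 kJ/mol.
Et at 180° is staggered. OCH3 at 0° is gauche with CH2Cl at 300° (3.8); CN at 120° is gauche with Et at 180° (3.1); Cl at 240° is gauche with Et at 180° (3.0); Cl at 240° is gauche with CH2Cl at 300° (4.0). Total 13.9 kJ/mol.
Et at 240° is eclipsed. OCH3 at 0° is eclipsed with CH2Cl at 0° (9.8); CN at 120° is eclipsed with H at 120° (5.7); Cl at 240° is eclipsed with Et at 240° (11.1). Total 26.6 kJ/mol.
Et at 300° is staggered. OCH3 at 0° is gauche with Et at 300° (3.9); OCH3 at 0° is gauche with CH2Cl at 60° (3.8); CN at 120° is gauche with CH2Cl at 60° (3.0); Cl at 240° is gauche with Et at 300° (3.0). Total 13.7 kJ/mol.
The minimum (13.7 kJ/mol) occurs with Et at 300°.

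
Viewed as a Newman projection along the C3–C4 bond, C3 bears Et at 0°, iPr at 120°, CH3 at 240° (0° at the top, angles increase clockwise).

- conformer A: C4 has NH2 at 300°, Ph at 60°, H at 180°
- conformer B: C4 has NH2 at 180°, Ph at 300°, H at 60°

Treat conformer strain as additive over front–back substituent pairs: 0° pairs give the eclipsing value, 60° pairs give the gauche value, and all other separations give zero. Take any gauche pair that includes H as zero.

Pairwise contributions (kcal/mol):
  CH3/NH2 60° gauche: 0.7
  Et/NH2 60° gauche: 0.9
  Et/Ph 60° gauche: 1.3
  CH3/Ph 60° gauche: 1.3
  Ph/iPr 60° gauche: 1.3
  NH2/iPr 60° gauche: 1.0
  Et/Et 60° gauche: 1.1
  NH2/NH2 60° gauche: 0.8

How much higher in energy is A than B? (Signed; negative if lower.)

-0.1 kcal/mol

A (staggered): Et(0°)/NH2(300°) gauche 0.9; Et(0°)/Ph(60°) gauche 1.3; iPr(120°)/Ph(60°) gauche 1.3; CH3(240°)/NH2(300°) gauche 0.7 → 4.2 kcal/mol.
B (staggered): Et(0°)/Ph(300°) gauche 1.3; iPr(120°)/NH2(180°) gauche 1.0; CH3(240°)/NH2(180°) gauche 0.7; CH3(240°)/Ph(300°) gauche 1.3 → 4.3 kcal/mol.
E(A) − E(B) = 4.2 − 4.3 = -0.1 kcal/mol.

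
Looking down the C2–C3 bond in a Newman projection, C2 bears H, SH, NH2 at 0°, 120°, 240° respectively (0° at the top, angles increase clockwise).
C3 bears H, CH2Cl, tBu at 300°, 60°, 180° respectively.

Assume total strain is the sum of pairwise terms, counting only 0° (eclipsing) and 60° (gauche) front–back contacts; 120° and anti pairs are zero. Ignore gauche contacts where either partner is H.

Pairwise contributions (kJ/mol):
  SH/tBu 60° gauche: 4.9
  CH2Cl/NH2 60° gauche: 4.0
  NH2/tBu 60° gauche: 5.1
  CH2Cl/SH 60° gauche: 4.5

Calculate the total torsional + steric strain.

14.5 kJ/mol

This conformer (staggered): SH(120°)/CH2Cl(60°) gauche 4.5; SH(120°)/tBu(180°) gauche 4.9; NH2(240°)/tBu(180°) gauche 5.1 → 14.5 kJ/mol.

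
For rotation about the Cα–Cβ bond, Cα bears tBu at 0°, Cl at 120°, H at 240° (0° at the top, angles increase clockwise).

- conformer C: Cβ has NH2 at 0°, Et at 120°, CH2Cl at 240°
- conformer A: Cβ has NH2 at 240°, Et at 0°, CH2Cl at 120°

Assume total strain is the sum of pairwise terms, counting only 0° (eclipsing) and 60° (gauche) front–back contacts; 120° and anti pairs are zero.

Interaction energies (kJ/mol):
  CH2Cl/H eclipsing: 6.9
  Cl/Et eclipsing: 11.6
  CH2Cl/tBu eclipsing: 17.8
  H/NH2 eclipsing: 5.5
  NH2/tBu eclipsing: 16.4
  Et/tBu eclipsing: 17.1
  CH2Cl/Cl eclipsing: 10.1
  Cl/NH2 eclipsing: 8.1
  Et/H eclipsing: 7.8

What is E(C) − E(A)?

+2.2 kJ/mol

C is eclipsed. tBu at 0° is eclipsed with NH2 at 0° (16.4); Cl at 120° is eclipsed with Et at 120° (11.6); H at 240° is eclipsed with CH2Cl at 240° (6.9). Total 34.9 kJ/mol.
A is eclipsed. tBu at 0° is eclipsed with Et at 0° (17.1); Cl at 120° is eclipsed with CH2Cl at 120° (10.1); H at 240° is eclipsed with NH2 at 240° (5.5). Total 32.7 kJ/mol.
E(C) − E(A) = 34.9 − 32.7 = +2.2 kJ/mol.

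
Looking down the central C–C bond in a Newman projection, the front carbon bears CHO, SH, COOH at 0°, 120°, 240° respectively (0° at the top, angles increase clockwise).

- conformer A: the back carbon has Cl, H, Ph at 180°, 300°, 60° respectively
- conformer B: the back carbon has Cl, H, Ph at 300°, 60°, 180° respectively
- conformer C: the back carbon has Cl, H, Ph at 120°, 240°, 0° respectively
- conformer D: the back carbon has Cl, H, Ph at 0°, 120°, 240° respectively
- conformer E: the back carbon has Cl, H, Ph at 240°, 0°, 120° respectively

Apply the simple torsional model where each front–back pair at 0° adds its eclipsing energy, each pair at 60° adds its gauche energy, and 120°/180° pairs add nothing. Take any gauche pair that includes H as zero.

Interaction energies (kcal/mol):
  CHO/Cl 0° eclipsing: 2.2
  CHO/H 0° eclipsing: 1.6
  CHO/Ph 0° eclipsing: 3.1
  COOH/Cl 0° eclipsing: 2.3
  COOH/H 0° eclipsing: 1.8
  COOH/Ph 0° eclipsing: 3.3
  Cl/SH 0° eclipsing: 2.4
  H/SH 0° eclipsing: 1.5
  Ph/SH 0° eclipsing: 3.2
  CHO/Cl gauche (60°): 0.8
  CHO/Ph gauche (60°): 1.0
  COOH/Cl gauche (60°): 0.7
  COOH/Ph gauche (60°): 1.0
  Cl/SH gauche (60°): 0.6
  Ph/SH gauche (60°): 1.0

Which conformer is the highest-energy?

A is staggered. CHO at 0° is gauche with Ph at 60° (1.0); SH at 120° is gauche with Cl at 180° (0.6); SH at 120° is gauche with Ph at 60° (1.0); COOH at 240° is gauche with Cl at 180° (0.7). Total 3.3 kcal/mol.
B is staggered. CHO at 0° is gauche with Cl at 300° (0.8); SH at 120° is gauche with Ph at 180° (1.0); COOH at 240° is gauche with Cl at 300° (0.7); COOH at 240° is gauche with Ph at 180° (1.0). Total 3.5 kcal/mol.
C is eclipsed. CHO at 0° is eclipsed with Ph at 0° (3.1); SH at 120° is eclipsed with Cl at 120° (2.4); COOH at 240° is eclipsed with H at 240° (1.8). Total 7.3 kcal/mol.
D is eclipsed. CHO at 0° is eclipsed with Cl at 0° (2.2); SH at 120° is eclipsed with H at 120° (1.5); COOH at 240° is eclipsed with Ph at 240° (3.3). Total 7.0 kcal/mol.
E is eclipsed. CHO at 0° is eclipsed with H at 0° (1.6); SH at 120° is eclipsed with Ph at 120° (3.2); COOH at 240° is eclipsed with Cl at 240° (2.3). Total 7.1 kcal/mol.
C has the highest total (7.3 kcal/mol).

C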